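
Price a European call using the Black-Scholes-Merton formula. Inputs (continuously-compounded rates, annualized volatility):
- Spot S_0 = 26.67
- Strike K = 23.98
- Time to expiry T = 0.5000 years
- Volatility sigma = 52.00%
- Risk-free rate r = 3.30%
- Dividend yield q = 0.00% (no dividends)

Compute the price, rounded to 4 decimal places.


Answer: Price = 5.4067

Derivation:
d1 = (ln(S/K) + (r - q + 0.5*sigma^2) * T) / (sigma * sqrt(T)) = 0.51787192
d2 = d1 - sigma * sqrt(T) = 0.15017640
exp(-rT) = 0.98363538; exp(-qT) = 1.00000000
C = S_0 * exp(-qT) * N(d1) - K * exp(-rT) * N(d2)
N(d1) = 0.69772618; N(d2) = 0.55968728
C = 26.6700 * 1.00000000 * 0.69772618 - 23.9800 * 0.98363538 * 0.55968728 = 5.4067


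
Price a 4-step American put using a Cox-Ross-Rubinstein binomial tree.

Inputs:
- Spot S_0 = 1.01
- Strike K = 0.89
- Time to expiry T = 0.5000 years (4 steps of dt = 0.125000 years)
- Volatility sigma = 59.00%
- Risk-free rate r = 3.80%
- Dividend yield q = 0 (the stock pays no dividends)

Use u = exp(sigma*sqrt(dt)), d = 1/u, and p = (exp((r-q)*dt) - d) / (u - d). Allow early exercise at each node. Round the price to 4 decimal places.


dt = T/N = 0.125000
u = exp(sigma*sqrt(dt)) = 1.231948; d = 1/u = 0.811723
p = (exp((r-q)*dt) - d) / (u - d) = 0.459370
Discount per step: exp(-r*dt) = 0.995261
Stock lattice S(k, i) with i counting down-moves:
  k=0: S(0,0) = 1.0100
  k=1: S(1,0) = 1.2443; S(1,1) = 0.8198
  k=2: S(2,0) = 1.5329; S(2,1) = 1.0100; S(2,2) = 0.6655
  k=3: S(3,0) = 1.8884; S(3,1) = 1.2443; S(3,2) = 0.8198; S(3,3) = 0.5402
  k=4: S(4,0) = 2.3264; S(4,1) = 1.5329; S(4,2) = 1.0100; S(4,3) = 0.6655; S(4,4) = 0.4385
Terminal payoffs V(N, i) = max(K - S_T, 0):
  V(4,0) = 0.000000; V(4,1) = 0.000000; V(4,2) = 0.000000; V(4,3) = 0.224517; V(4,4) = 0.451518
Backward induction: V(k, i) = exp(-r*dt) * [p * V(k+1, i) + (1-p) * V(k+1, i+1)]; then take max(V_cont, immediate exercise) for American.
  V(3,0) = exp(-r*dt) * [p*0.000000 + (1-p)*0.000000] = 0.000000; exercise = 0.000000; V(3,0) = max -> 0.000000
  V(3,1) = exp(-r*dt) * [p*0.000000 + (1-p)*0.000000] = 0.000000; exercise = 0.000000; V(3,1) = max -> 0.000000
  V(3,2) = exp(-r*dt) * [p*0.000000 + (1-p)*0.224517] = 0.120806; exercise = 0.070160; V(3,2) = max -> 0.120806
  V(3,3) = exp(-r*dt) * [p*0.224517 + (1-p)*0.451518] = 0.345595; exercise = 0.349813; V(3,3) = max -> 0.349813
  V(2,0) = exp(-r*dt) * [p*0.000000 + (1-p)*0.000000] = 0.000000; exercise = 0.000000; V(2,0) = max -> 0.000000
  V(2,1) = exp(-r*dt) * [p*0.000000 + (1-p)*0.120806] = 0.065002; exercise = 0.000000; V(2,1) = max -> 0.065002
  V(2,2) = exp(-r*dt) * [p*0.120806 + (1-p)*0.349813] = 0.243455; exercise = 0.224517; V(2,2) = max -> 0.243455
  V(1,0) = exp(-r*dt) * [p*0.000000 + (1-p)*0.065002] = 0.034975; exercise = 0.000000; V(1,0) = max -> 0.034975
  V(1,1) = exp(-r*dt) * [p*0.065002 + (1-p)*0.243455] = 0.160714; exercise = 0.070160; V(1,1) = max -> 0.160714
  V(0,0) = exp(-r*dt) * [p*0.034975 + (1-p)*0.160714] = 0.102465; exercise = 0.000000; V(0,0) = max -> 0.102465

Answer: Price = V(0,0) = 0.1025


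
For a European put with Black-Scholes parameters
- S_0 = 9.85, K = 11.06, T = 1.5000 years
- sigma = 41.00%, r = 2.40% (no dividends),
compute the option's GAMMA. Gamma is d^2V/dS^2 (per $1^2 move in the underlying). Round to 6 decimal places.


Answer: Gamma = 0.080317

Derivation:
d1 = 0.0920280447; d2 = -0.4101173525
phi(d1) = 0.3972564990; exp(-qT) = 1.0000000000; exp(-rT) = 0.9646402935
Gamma = exp(-qT) * phi(d1) / (S * sigma * sqrt(T)) = 1.0000000000 * 0.3972564990 / (9.8500 * 0.4100 * 1.2247448714) = 0.080317


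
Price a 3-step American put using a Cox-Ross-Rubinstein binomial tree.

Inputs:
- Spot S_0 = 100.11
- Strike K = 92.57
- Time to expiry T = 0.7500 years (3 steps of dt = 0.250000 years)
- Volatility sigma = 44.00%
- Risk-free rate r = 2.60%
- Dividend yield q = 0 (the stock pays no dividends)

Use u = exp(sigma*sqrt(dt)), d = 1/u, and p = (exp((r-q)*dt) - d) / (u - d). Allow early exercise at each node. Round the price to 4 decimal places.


dt = T/N = 0.250000
u = exp(sigma*sqrt(dt)) = 1.246077; d = 1/u = 0.802519
p = (exp((r-q)*dt) - d) / (u - d) = 0.459923
Discount per step: exp(-r*dt) = 0.993521
Stock lattice S(k, i) with i counting down-moves:
  k=0: S(0,0) = 100.1100
  k=1: S(1,0) = 124.7447; S(1,1) = 80.3402
  k=2: S(2,0) = 155.4415; S(2,1) = 100.1100; S(2,2) = 64.4745
  k=3: S(3,0) = 193.6921; S(3,1) = 124.7447; S(3,2) = 80.3402; S(3,3) = 51.7420
Terminal payoffs V(N, i) = max(K - S_T, 0):
  V(3,0) = 0.000000; V(3,1) = 0.000000; V(3,2) = 12.229843; V(3,3) = 40.828013
Backward induction: V(k, i) = exp(-r*dt) * [p * V(k+1, i) + (1-p) * V(k+1, i+1)]; then take max(V_cont, immediate exercise) for American.
  V(2,0) = exp(-r*dt) * [p*0.000000 + (1-p)*0.000000] = 0.000000; exercise = 0.000000; V(2,0) = max -> 0.000000
  V(2,1) = exp(-r*dt) * [p*0.000000 + (1-p)*12.229843] = 6.562267; exercise = 0.000000; V(2,1) = max -> 6.562267
  V(2,2) = exp(-r*dt) * [p*12.229843 + (1-p)*40.828013] = 27.495760; exercise = 28.095514; V(2,2) = max -> 28.095514
  V(1,0) = exp(-r*dt) * [p*0.000000 + (1-p)*6.562267] = 3.521169; exercise = 0.000000; V(1,0) = max -> 3.521169
  V(1,1) = exp(-r*dt) * [p*6.562267 + (1-p)*28.095514] = 18.074020; exercise = 12.229843; V(1,1) = max -> 18.074020
  V(0,0) = exp(-r*dt) * [p*3.521169 + (1-p)*18.074020] = 11.307098; exercise = 0.000000; V(0,0) = max -> 11.307098

Answer: Price = V(0,0) = 11.3071


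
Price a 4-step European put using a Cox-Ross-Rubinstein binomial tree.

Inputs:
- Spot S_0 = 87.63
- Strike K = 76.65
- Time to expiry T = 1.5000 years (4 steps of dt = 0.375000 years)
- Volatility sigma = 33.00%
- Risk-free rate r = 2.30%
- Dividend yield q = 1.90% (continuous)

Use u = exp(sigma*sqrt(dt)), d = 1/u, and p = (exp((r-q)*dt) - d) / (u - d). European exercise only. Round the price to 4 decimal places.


Answer: Price = V(0,0) = 8.4396

Derivation:
dt = T/N = 0.375000
u = exp(sigma*sqrt(dt)) = 1.223949; d = 1/u = 0.817027
p = (exp((r-q)*dt) - d) / (u - d) = 0.453339
Discount per step: exp(-r*dt) = 0.991412
Stock lattice S(k, i) with i counting down-moves:
  k=0: S(0,0) = 87.6300
  k=1: S(1,0) = 107.2547; S(1,1) = 71.5961
  k=2: S(2,0) = 131.2743; S(2,1) = 87.6300; S(2,2) = 58.4960
  k=3: S(3,0) = 160.6731; S(3,1) = 107.2547; S(3,2) = 71.5961; S(3,3) = 47.7928
  k=4: S(4,0) = 196.6558; S(4,1) = 131.2743; S(4,2) = 87.6300; S(4,3) = 58.4960; S(4,4) = 39.0480
Terminal payoffs V(N, i) = max(K - S_T, 0):
  V(4,0) = 0.000000; V(4,1) = 0.000000; V(4,2) = 0.000000; V(4,3) = 18.154046; V(4,4) = 37.601995
Backward induction: V(k, i) = exp(-r*dt) * [p * V(k+1, i) + (1-p) * V(k+1, i+1)].
  V(3,0) = exp(-r*dt) * [p*0.000000 + (1-p)*0.000000] = 0.000000
  V(3,1) = exp(-r*dt) * [p*0.000000 + (1-p)*0.000000] = 0.000000
  V(3,2) = exp(-r*dt) * [p*0.000000 + (1-p)*18.154046] = 9.838873
  V(3,3) = exp(-r*dt) * [p*18.154046 + (1-p)*37.601995] = 28.538265
  V(2,0) = exp(-r*dt) * [p*0.000000 + (1-p)*0.000000] = 0.000000
  V(2,1) = exp(-r*dt) * [p*0.000000 + (1-p)*9.838873] = 5.332333
  V(2,2) = exp(-r*dt) * [p*9.838873 + (1-p)*28.538265] = 19.888809
  V(1,0) = exp(-r*dt) * [p*0.000000 + (1-p)*5.332333] = 2.889942
  V(1,1) = exp(-r*dt) * [p*5.332333 + (1-p)*19.888809] = 13.175652
  V(0,0) = exp(-r*dt) * [p*2.889942 + (1-p)*13.175652] = 8.439627


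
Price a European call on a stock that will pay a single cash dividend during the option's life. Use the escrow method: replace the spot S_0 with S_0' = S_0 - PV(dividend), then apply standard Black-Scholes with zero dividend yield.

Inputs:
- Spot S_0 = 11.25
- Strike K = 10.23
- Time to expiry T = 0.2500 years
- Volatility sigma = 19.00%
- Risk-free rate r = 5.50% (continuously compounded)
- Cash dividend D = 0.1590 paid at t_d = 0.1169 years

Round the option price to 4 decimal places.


Answer: Price = 1.0860

Derivation:
PV(D) = D * exp(-r * t_d) = 0.1590 * 0.99359113 = 0.15798099
S_0' = S_0 - PV(D) = 11.2500 - 0.15798099 = 11.09201901
d1 = (ln(S_0'/K) + (r + sigma^2/2)*T) / (sigma*sqrt(T)) = 1.04382907
d2 = d1 - sigma*sqrt(T) = 0.94882907
exp(-rT) = 0.98634410
N(d1) = 0.85171776; N(d2) = 0.82864622
C = S_0' * N(d1) - K * exp(-rT) * N(d2) = 11.09201901 * 0.85171776 - 10.2300 * 0.98634410 * 0.82864622 = 1.0860


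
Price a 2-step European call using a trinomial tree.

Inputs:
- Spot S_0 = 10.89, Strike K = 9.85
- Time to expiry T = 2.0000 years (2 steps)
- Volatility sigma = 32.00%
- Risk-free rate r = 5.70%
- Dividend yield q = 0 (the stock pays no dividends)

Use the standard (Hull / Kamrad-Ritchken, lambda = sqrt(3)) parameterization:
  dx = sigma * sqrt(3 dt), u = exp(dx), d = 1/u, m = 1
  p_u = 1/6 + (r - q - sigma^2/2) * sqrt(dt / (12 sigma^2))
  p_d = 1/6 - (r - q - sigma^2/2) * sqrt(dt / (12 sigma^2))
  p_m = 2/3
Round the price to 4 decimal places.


Answer: Price = V(0,0) = 2.9363

Derivation:
dt = T/N = 1.000000; dx = sigma*sqrt(3*dt) = 0.554256
u = exp(dx) = 1.740646; d = 1/u = 0.574499
p_u = 0.171899, p_m = 0.666667, p_d = 0.161434
Discount per step: exp(-r*dt) = 0.944594
Stock lattice S(k, j) with j the centered position index:
  k=0: S(0,+0) = 10.8900
  k=1: S(1,-1) = 6.2563; S(1,+0) = 10.8900; S(1,+1) = 18.9556
  k=2: S(2,-2) = 3.5942; S(2,-1) = 6.2563; S(2,+0) = 10.8900; S(2,+1) = 18.9556; S(2,+2) = 32.9950
Terminal payoffs V(N, j) = max(S_T - K, 0):
  V(2,-2) = 0.000000; V(2,-1) = 0.000000; V(2,+0) = 1.040000; V(2,+1) = 9.105634; V(2,+2) = 23.145047
Backward induction: V(k, j) = exp(-r*dt) * [p_u * V(k+1, j+1) + p_m * V(k+1, j) + p_d * V(k+1, j-1)]
  V(1,-1) = exp(-r*dt) * [p_u*1.040000 + p_m*0.000000 + p_d*0.000000] = 0.168870
  V(1,+0) = exp(-r*dt) * [p_u*9.105634 + p_m*1.040000 + p_d*0.000000] = 2.133443
  V(1,+1) = exp(-r*dt) * [p_u*23.145047 + p_m*9.105634 + p_d*1.040000] = 9.650845
  V(0,+0) = exp(-r*dt) * [p_u*9.650845 + p_m*2.133443 + p_d*0.168870] = 2.936296


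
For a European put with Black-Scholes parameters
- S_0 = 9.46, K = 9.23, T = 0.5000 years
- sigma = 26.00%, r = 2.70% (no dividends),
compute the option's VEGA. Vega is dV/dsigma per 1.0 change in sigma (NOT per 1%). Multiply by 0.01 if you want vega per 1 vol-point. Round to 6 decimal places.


Answer: Vega = 2.551777

Derivation:
d1 = 0.2992330917; d2 = 0.1153853285
phi(d1) = 0.3814754602; exp(-qT) = 1.0000000000; exp(-rT) = 0.9865907163
Vega = S * exp(-qT) * phi(d1) * sqrt(T) = 9.4600 * 1.0000000000 * 0.3814754602 * 0.7071067812 = 2.551777


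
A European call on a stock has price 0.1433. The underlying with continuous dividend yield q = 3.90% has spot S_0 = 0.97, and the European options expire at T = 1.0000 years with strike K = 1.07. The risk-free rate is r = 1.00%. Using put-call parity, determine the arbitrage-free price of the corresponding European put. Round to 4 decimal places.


Answer: Put price = 0.2698

Derivation:
Put-call parity: C - P = S_0 * exp(-qT) - K * exp(-rT).
S_0 * exp(-qT) = 0.9700 * 0.96175071 = 0.93289819
K * exp(-rT) = 1.0700 * 0.99004983 = 1.05935332
P = C - S*exp(-qT) + K*exp(-rT)
P = 0.1433 - 0.93289819 + 1.05935332 = 0.2698


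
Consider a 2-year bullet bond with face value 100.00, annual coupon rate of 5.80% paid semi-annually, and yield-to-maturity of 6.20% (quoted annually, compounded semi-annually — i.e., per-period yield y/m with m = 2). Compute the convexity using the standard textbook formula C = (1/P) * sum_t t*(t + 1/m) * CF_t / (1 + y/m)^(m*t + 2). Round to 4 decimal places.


Answer: Convexity = 4.4432

Derivation:
Coupon per period c = face * coupon_rate / m = 2.900000
Periods per year m = 2; per-period yield y/m = 0.031000
Number of cashflows N = 4
Cashflows (t years, CF_t, discount factor 1/(1+y/m)^(m*t), PV):
  t = 0.5000: CF_t = 2.900000, DF = 0.969932, PV = 2.812803
  t = 1.0000: CF_t = 2.900000, DF = 0.940768, PV = 2.728228
  t = 1.5000: CF_t = 2.900000, DF = 0.912481, PV = 2.646196
  t = 2.0000: CF_t = 102.900000, DF = 0.885045, PV = 91.071128
Price P = sum_t PV_t = 99.258355
Convexity numerator sum_t t*(t + 1/m) * CF_t / (1+y/m)^(m*t + 2):
  t = 0.5000: term = 1.323098
  t = 1.0000: term = 3.849946
  t = 1.5000: term = 7.468372
  t = 2.0000: term = 428.384144
Convexity = (1/P) * sum = 441.025559 / 99.258355 = 4.443208


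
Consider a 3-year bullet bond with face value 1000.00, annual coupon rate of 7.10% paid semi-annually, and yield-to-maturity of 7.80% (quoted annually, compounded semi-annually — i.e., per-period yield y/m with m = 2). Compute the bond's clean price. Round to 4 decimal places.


Answer: Price = 981.5926

Derivation:
Coupon per period c = face * coupon_rate / m = 35.500000
Periods per year m = 2; per-period yield y/m = 0.039000
Number of cashflows N = 6
Cashflows (t years, CF_t, discount factor 1/(1+y/m)^(m*t), PV):
  t = 0.5000: CF_t = 35.500000, DF = 0.962464, PV = 34.167469
  t = 1.0000: CF_t = 35.500000, DF = 0.926337, PV = 32.884955
  t = 1.5000: CF_t = 35.500000, DF = 0.891566, PV = 31.650583
  t = 2.0000: CF_t = 35.500000, DF = 0.858100, PV = 30.462544
  t = 2.5000: CF_t = 35.500000, DF = 0.825890, PV = 29.319099
  t = 3.0000: CF_t = 1035.500000, DF = 0.794889, PV = 823.107991
Price P = sum_t PV_t = 981.592640


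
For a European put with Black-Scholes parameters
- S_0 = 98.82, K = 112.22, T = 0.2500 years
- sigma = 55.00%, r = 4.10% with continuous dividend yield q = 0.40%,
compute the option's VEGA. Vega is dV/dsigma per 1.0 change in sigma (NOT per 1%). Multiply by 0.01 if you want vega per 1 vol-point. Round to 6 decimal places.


Answer: Vega = 18.874197

Derivation:
d1 = -0.2912680615; d2 = -0.5662680615
phi(d1) = 0.3823736240; exp(-qT) = 0.9990004998; exp(-rT) = 0.9898023522
Vega = S * exp(-qT) * phi(d1) * sqrt(T) = 98.8200 * 0.9990004998 * 0.3823736240 * 0.5000000000 = 18.874197


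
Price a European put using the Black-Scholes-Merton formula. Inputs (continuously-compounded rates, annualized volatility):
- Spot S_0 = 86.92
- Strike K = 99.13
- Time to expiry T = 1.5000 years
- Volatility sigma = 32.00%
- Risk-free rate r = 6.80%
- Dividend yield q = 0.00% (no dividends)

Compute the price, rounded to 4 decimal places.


d1 = (ln(S/K) + (r - q + 0.5*sigma^2) * T) / (sigma * sqrt(T)) = 0.12083138
d2 = d1 - sigma * sqrt(T) = -0.27108698
exp(-rT) = 0.90302955; exp(-qT) = 1.00000000
P = K * exp(-rT) * N(-d2) - S_0 * exp(-qT) * N(-d1)
N(-d1) = 0.45191230; N(-d2) = 0.60683793
P = 99.1300 * 0.90302955 * 0.60683793 - 86.9200 * 1.00000000 * 0.45191230 = 15.0423

Answer: Price = 15.0423


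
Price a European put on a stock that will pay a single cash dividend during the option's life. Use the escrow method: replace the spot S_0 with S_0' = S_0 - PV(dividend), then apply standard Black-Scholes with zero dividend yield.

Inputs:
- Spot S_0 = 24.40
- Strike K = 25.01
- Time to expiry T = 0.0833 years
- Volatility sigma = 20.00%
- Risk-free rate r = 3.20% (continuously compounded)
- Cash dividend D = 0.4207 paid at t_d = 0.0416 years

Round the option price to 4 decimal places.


Answer: Price = 1.1713

Derivation:
PV(D) = D * exp(-r * t_d) = 0.4207 * 0.99866969 = 0.42014034
S_0' = S_0 - PV(D) = 24.4000 - 0.42014034 = 23.97985966
d1 = (ln(S_0'/K) + (r + sigma^2/2)*T) / (sigma*sqrt(T)) = -0.65363087
d2 = d1 - sigma*sqrt(T) = -0.71135435
exp(-rT) = 0.99733795
N(-d1) = 0.74332517; N(-d2) = 0.76156766
P = K * exp(-rT) * N(-d2) - S_0' * N(-d1) = 25.0100 * 0.99733795 * 0.76156766 - 23.97985966 * 0.74332517 = 1.1713


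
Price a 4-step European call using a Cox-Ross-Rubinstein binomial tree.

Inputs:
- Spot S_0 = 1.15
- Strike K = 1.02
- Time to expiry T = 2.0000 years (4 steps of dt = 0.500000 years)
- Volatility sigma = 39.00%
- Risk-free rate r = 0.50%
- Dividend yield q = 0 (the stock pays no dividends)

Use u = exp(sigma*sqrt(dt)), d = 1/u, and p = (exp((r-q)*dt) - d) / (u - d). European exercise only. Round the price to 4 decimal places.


dt = T/N = 0.500000
u = exp(sigma*sqrt(dt)) = 1.317547; d = 1/u = 0.758986
p = (exp((r-q)*dt) - d) / (u - d) = 0.435972
Discount per step: exp(-r*dt) = 0.997503
Stock lattice S(k, i) with i counting down-moves:
  k=0: S(0,0) = 1.1500
  k=1: S(1,0) = 1.5152; S(1,1) = 0.8728
  k=2: S(2,0) = 1.9963; S(2,1) = 1.1500; S(2,2) = 0.6625
  k=3: S(3,0) = 2.6302; S(3,1) = 1.5152; S(3,2) = 0.8728; S(3,3) = 0.5028
  k=4: S(4,0) = 3.4655; S(4,1) = 1.9963; S(4,2) = 1.1500; S(4,3) = 0.6625; S(4,4) = 0.3816
Terminal payoffs V(N, i) = max(S_T - K, 0):
  V(4,0) = 2.445471; V(4,1) = 0.976319; V(4,2) = 0.130000; V(4,3) = 0.000000; V(4,4) = 0.000000
Backward induction: V(k, i) = exp(-r*dt) * [p * V(k+1, i) + (1-p) * V(k+1, i+1)].
  V(3,0) = exp(-r*dt) * [p*2.445471 + (1-p)*0.976319] = 1.612791
  V(3,1) = exp(-r*dt) * [p*0.976319 + (1-p)*0.130000] = 0.497726
  V(3,2) = exp(-r*dt) * [p*0.130000 + (1-p)*0.000000] = 0.056535
  V(3,3) = exp(-r*dt) * [p*0.000000 + (1-p)*0.000000] = 0.000000
  V(2,0) = exp(-r*dt) * [p*1.612791 + (1-p)*0.497726] = 0.981407
  V(2,1) = exp(-r*dt) * [p*0.497726 + (1-p)*0.056535] = 0.248260
  V(2,2) = exp(-r*dt) * [p*0.056535 + (1-p)*0.000000] = 0.024586
  V(1,0) = exp(-r*dt) * [p*0.981407 + (1-p)*0.248260] = 0.566474
  V(1,1) = exp(-r*dt) * [p*0.248260 + (1-p)*0.024586] = 0.121797
  V(0,0) = exp(-r*dt) * [p*0.566474 + (1-p)*0.121797] = 0.314875

Answer: Price = V(0,0) = 0.3149


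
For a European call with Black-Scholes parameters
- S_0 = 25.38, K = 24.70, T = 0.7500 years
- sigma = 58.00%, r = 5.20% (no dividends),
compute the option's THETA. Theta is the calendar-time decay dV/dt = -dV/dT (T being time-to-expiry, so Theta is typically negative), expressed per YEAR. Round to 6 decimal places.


Answer: Theta = -3.709852

Derivation:
d1 = 0.3828593166; d2 = -0.1194354176
phi(d1) = 0.3707493092; exp(-qT) = 1.0000000000; exp(-rT) = 0.9617507091
Theta = -S*exp(-qT)*phi(d1)*sigma/(2*sqrt(T)) - r*K*exp(-rT)*N(d2) + q*S*exp(-qT)*N(d1)
N(d1) = 0.6490879611; N(d2) = 0.4524652015; sqrt(T) = 0.8660254038
Term 1 = -25.3800 * 1.0000000000 * 0.3707493092 * 0.5800 / (2 * 0.8660254038) = -3.1509342031
Term 2 = -0.0520 * 24.7000 * 0.9617507091 * 0.4524652015 = -0.5589178707
Term 3 = 0 (no dividend yield, q = 0)
Theta = -3.1509342031 + (-0.5589178707) + (0.0000000000) = -3.709852


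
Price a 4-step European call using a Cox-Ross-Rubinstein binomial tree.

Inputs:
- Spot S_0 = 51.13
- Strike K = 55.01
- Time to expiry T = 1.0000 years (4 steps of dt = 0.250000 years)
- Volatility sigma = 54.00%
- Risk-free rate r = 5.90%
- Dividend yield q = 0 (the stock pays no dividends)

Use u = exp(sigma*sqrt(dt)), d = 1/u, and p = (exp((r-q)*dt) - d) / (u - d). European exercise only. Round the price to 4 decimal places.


dt = T/N = 0.250000
u = exp(sigma*sqrt(dt)) = 1.309964; d = 1/u = 0.763379
p = (exp((r-q)*dt) - d) / (u - d) = 0.460093
Discount per step: exp(-r*dt) = 0.985358
Stock lattice S(k, i) with i counting down-moves:
  k=0: S(0,0) = 51.1300
  k=1: S(1,0) = 66.9785; S(1,1) = 39.0316
  k=2: S(2,0) = 87.7394; S(2,1) = 51.1300; S(2,2) = 29.7959
  k=3: S(3,0) = 114.9355; S(3,1) = 66.9785; S(3,2) = 39.0316; S(3,3) = 22.7456
  k=4: S(4,0) = 150.5615; S(4,1) = 87.7394; S(4,2) = 51.1300; S(4,3) = 29.7959; S(4,4) = 17.3635
Terminal payoffs V(N, i) = max(S_T - K, 0):
  V(4,0) = 95.551465; V(4,1) = 32.729431; V(4,2) = 0.000000; V(4,3) = 0.000000; V(4,4) = 0.000000
Backward induction: V(k, i) = exp(-r*dt) * [p * V(k+1, i) + (1-p) * V(k+1, i+1)].
  V(3,0) = exp(-r*dt) * [p*95.551465 + (1-p)*32.729431] = 60.730978
  V(3,1) = exp(-r*dt) * [p*32.729431 + (1-p)*0.000000] = 14.838093
  V(3,2) = exp(-r*dt) * [p*0.000000 + (1-p)*0.000000] = 0.000000
  V(3,3) = exp(-r*dt) * [p*0.000000 + (1-p)*0.000000] = 0.000000
  V(2,0) = exp(-r*dt) * [p*60.730978 + (1-p)*14.838093] = 35.426665
  V(2,1) = exp(-r*dt) * [p*14.838093 + (1-p)*0.000000] = 6.726942
  V(2,2) = exp(-r*dt) * [p*0.000000 + (1-p)*0.000000] = 0.000000
  V(1,0) = exp(-r*dt) * [p*35.426665 + (1-p)*6.726942] = 19.639647
  V(1,1) = exp(-r*dt) * [p*6.726942 + (1-p)*0.000000] = 3.049702
  V(0,0) = exp(-r*dt) * [p*19.639647 + (1-p)*3.049702] = 10.526205

Answer: Price = V(0,0) = 10.5262


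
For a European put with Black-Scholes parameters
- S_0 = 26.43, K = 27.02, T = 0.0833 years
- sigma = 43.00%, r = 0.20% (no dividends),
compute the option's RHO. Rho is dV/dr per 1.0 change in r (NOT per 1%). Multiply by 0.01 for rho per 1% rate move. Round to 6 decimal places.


Answer: Rho = -1.337393

Derivation:
d1 = -0.1144987231; d2 = -0.2386042025
phi(d1) = 0.3963357743; exp(-qT) = 1.0000000000; exp(-rT) = 0.9998334139
N(-d2) = 0.5942937469
Rho = -K*T*exp(-rT)*N(-d2) = -27.0200 * 0.0833 * 0.9998334139 * 0.5942937469 = -1.337393


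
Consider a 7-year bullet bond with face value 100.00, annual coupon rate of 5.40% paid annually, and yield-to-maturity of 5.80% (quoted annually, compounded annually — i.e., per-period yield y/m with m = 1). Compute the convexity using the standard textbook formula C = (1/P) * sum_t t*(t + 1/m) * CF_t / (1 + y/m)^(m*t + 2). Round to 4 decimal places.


Coupon per period c = face * coupon_rate / m = 5.400000
Periods per year m = 1; per-period yield y/m = 0.058000
Number of cashflows N = 7
Cashflows (t years, CF_t, discount factor 1/(1+y/m)^(m*t), PV):
  t = 1.0000: CF_t = 5.400000, DF = 0.945180, PV = 5.103970
  t = 2.0000: CF_t = 5.400000, DF = 0.893364, PV = 4.824168
  t = 3.0000: CF_t = 5.400000, DF = 0.844390, PV = 4.559705
  t = 4.0000: CF_t = 5.400000, DF = 0.798100, PV = 4.309740
  t = 5.0000: CF_t = 5.400000, DF = 0.754348, PV = 4.073478
  t = 6.0000: CF_t = 5.400000, DF = 0.712994, PV = 3.850169
  t = 7.0000: CF_t = 105.400000, DF = 0.673908, PV = 71.029856
Price P = sum_t PV_t = 97.751087
Convexity numerator sum_t t*(t + 1/m) * CF_t / (1+y/m)^(m*t + 2):
  t = 1.0000: term = 9.119410
  t = 2.0000: term = 25.858441
  t = 3.0000: term = 48.881741
  t = 4.0000: term = 77.003373
  t = 5.0000: term = 109.173024
  t = 6.0000: term = 144.463359
  t = 7.0000: term = 3553.510709
Convexity = (1/P) * sum = 3968.010058 / 97.751087 = 40.593002

Answer: Convexity = 40.5930


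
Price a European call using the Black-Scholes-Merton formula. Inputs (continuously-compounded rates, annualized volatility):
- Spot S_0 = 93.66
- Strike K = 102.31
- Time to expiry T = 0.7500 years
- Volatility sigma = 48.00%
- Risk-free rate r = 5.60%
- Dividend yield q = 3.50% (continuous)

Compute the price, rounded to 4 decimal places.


Answer: Price = 12.3863

Derivation:
d1 = (ln(S/K) + (r - q + 0.5*sigma^2) * T) / (sigma * sqrt(T)) = 0.03323080
d2 = d1 - sigma * sqrt(T) = -0.38246139
exp(-rT) = 0.95886978; exp(-qT) = 0.97409154
C = S_0 * exp(-qT) * N(d1) - K * exp(-rT) * N(d2)
N(d1) = 0.51325473; N(d2) = 0.35105958
C = 93.6600 * 0.97409154 * 0.51325473 - 102.3100 * 0.95886978 * 0.35105958 = 12.3863


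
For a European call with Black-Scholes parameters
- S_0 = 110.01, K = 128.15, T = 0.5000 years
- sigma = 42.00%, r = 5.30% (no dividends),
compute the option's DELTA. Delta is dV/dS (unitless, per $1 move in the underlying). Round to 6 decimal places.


Answer: Delta = 0.391193

Derivation:
d1 = -0.2762099905; d2 = -0.5731948386
phi(d1) = 0.3840108342; exp(-qT) = 1.0000000000; exp(-rT) = 0.9738480438
N(d1) = 0.3911933922
Delta = exp(-qT) * N(d1) = 1.0000000000 * 0.3911933922 = 0.391193


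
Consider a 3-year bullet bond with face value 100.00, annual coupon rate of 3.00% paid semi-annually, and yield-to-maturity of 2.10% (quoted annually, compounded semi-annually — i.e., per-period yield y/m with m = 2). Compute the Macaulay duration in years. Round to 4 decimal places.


Answer: Macaulay duration = 2.8930 years

Derivation:
Coupon per period c = face * coupon_rate / m = 1.500000
Periods per year m = 2; per-period yield y/m = 0.010500
Number of cashflows N = 6
Cashflows (t years, CF_t, discount factor 1/(1+y/m)^(m*t), PV):
  t = 0.5000: CF_t = 1.500000, DF = 0.989609, PV = 1.484414
  t = 1.0000: CF_t = 1.500000, DF = 0.979326, PV = 1.468989
  t = 1.5000: CF_t = 1.500000, DF = 0.969150, PV = 1.453725
  t = 2.0000: CF_t = 1.500000, DF = 0.959080, PV = 1.438620
  t = 2.5000: CF_t = 1.500000, DF = 0.949114, PV = 1.423671
  t = 3.0000: CF_t = 101.500000, DF = 0.939252, PV = 95.334070
Price P = sum_t PV_t = 102.603489
Macaulay numerator sum_t t * PV_t:
  t * PV_t at t = 0.5000: 0.742207
  t * PV_t at t = 1.0000: 1.468989
  t * PV_t at t = 1.5000: 2.180588
  t * PV_t at t = 2.0000: 2.877239
  t * PV_t at t = 2.5000: 3.559178
  t * PV_t at t = 3.0000: 286.002211
Macaulay duration D = (sum_t t * PV_t) / P = 296.830411 / 102.603489 = 2.892986


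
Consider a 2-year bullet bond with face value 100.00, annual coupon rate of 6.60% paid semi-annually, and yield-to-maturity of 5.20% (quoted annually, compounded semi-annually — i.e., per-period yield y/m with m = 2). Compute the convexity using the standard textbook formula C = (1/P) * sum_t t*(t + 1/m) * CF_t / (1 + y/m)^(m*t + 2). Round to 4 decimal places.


Answer: Convexity = 4.4577

Derivation:
Coupon per period c = face * coupon_rate / m = 3.300000
Periods per year m = 2; per-period yield y/m = 0.026000
Number of cashflows N = 4
Cashflows (t years, CF_t, discount factor 1/(1+y/m)^(m*t), PV):
  t = 0.5000: CF_t = 3.300000, DF = 0.974659, PV = 3.216374
  t = 1.0000: CF_t = 3.300000, DF = 0.949960, PV = 3.134868
  t = 1.5000: CF_t = 3.300000, DF = 0.925887, PV = 3.055427
  t = 2.0000: CF_t = 103.300000, DF = 0.902424, PV = 93.220382
Price P = sum_t PV_t = 102.627051
Convexity numerator sum_t t*(t + 1/m) * CF_t / (1+y/m)^(m*t + 2):
  t = 0.5000: term = 1.527713
  t = 1.0000: term = 4.466998
  t = 1.5000: term = 8.707598
  t = 2.0000: term = 442.778129
Convexity = (1/P) * sum = 457.480439 / 102.627051 = 4.457698


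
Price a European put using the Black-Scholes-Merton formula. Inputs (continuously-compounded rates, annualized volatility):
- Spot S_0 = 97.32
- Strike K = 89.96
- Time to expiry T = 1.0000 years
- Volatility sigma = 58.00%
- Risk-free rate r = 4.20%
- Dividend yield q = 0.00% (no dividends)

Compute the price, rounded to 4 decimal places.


Answer: Price = 15.8532

Derivation:
d1 = (ln(S/K) + (r - q + 0.5*sigma^2) * T) / (sigma * sqrt(T)) = 0.49799895
d2 = d1 - sigma * sqrt(T) = -0.08200105
exp(-rT) = 0.95886978; exp(-qT) = 1.00000000
P = K * exp(-rT) * N(-d2) - S_0 * exp(-qT) * N(-d1)
N(-d1) = 0.30924239; N(-d2) = 0.53267706
P = 89.9600 * 0.95886978 * 0.53267706 - 97.3200 * 1.00000000 * 0.30924239 = 15.8532


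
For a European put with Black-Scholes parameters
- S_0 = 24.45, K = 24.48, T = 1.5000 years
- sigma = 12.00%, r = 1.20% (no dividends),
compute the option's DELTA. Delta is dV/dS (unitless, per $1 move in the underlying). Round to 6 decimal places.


d1 = 0.1876156613; d2 = 0.0406462767
phi(d1) = 0.3919823948; exp(-qT) = 1.0000000000; exp(-rT) = 0.9821610324
N(-d1) = 0.4255889742
Delta = -exp(-qT) * N(-d1) = -1.0000000000 * 0.4255889742 = -0.425589

Answer: Delta = -0.425589


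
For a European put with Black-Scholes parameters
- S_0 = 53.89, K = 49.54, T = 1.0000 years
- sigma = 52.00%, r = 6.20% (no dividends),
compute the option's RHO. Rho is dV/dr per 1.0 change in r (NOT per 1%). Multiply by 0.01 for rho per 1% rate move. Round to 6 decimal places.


d1 = 0.5410855921; d2 = 0.0210855921
phi(d1) = 0.3446157185; exp(-qT) = 1.0000000000; exp(-rT) = 0.9398828868
N(-d2) = 0.4915886891
Rho = -K*T*exp(-rT)*N(-d2) = -49.5400 * 1.0000 * 0.9398828868 * 0.4915886891 = -22.889253

Answer: Rho = -22.889253


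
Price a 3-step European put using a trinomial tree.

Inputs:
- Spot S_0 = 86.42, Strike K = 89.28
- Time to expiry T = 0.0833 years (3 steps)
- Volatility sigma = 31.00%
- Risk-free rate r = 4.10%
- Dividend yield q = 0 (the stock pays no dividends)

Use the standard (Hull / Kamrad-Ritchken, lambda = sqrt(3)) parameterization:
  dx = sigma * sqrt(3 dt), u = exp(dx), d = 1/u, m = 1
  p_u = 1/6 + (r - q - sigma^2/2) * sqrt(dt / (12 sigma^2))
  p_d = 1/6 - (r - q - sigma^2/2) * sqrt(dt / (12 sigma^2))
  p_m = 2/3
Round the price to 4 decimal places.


Answer: Price = V(0,0) = 4.6543

Derivation:
dt = T/N = 0.027767; dx = sigma*sqrt(3*dt) = 0.089471
u = exp(dx) = 1.093596; d = 1/u = 0.914414
p_u = 0.165573, p_m = 0.666667, p_d = 0.167761
Discount per step: exp(-r*dt) = 0.998862
Stock lattice S(k, j) with j the centered position index:
  k=0: S(0,+0) = 86.4200
  k=1: S(1,-1) = 79.0237; S(1,+0) = 86.4200; S(1,+1) = 94.5086
  k=2: S(2,-2) = 72.2604; S(2,-1) = 79.0237; S(2,+0) = 86.4200; S(2,+1) = 94.5086; S(2,+2) = 103.3542
  k=3: S(3,-3) = 66.0760; S(3,-2) = 72.2604; S(3,-1) = 79.0237; S(3,+0) = 86.4200; S(3,+1) = 94.5086; S(3,+2) = 103.3542; S(3,+3) = 113.0277
Terminal payoffs V(N, j) = max(K - S_T, 0):
  V(3,-3) = 23.204042; V(3,-2) = 17.019594; V(3,-1) = 10.256305; V(3,+0) = 2.860000; V(3,+1) = 0.000000; V(3,+2) = 0.000000; V(3,+3) = 0.000000
Backward induction: V(k, j) = exp(-r*dt) * [p_u * V(k+1, j+1) + p_m * V(k+1, j) + p_d * V(k+1, j-1)]
  V(2,-2) = exp(-r*dt) * [p_u*10.256305 + p_m*17.019594 + p_d*23.204042] = 16.918014
  V(2,-1) = exp(-r*dt) * [p_u*2.860000 + p_m*10.256305 + p_d*17.019594] = 10.154725
  V(2,+0) = exp(-r*dt) * [p_u*0.000000 + p_m*2.860000 + p_d*10.256305] = 3.623144
  V(2,+1) = exp(-r*dt) * [p_u*0.000000 + p_m*0.000000 + p_d*2.860000] = 0.479249
  V(2,+2) = exp(-r*dt) * [p_u*0.000000 + p_m*0.000000 + p_d*0.000000] = 0.000000
  V(1,-1) = exp(-r*dt) * [p_u*3.623144 + p_m*10.154725 + p_d*16.918014] = 10.196273
  V(1,+0) = exp(-r*dt) * [p_u*0.479249 + p_m*3.623144 + p_d*10.154725] = 4.193566
  V(1,+1) = exp(-r*dt) * [p_u*0.000000 + p_m*0.479249 + p_d*3.623144] = 0.926265
  V(0,+0) = exp(-r*dt) * [p_u*0.926265 + p_m*4.193566 + p_d*10.196273] = 4.654306


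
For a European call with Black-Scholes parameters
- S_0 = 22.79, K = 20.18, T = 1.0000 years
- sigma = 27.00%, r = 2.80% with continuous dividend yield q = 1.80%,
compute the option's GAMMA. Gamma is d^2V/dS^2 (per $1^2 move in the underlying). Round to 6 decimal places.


d1 = 0.6225178827; d2 = 0.3525178827
phi(d1) = 0.3286694349; exp(-qT) = 0.9821610324; exp(-rT) = 0.9723883668
Gamma = exp(-qT) * phi(d1) / (S * sigma * sqrt(T)) = 0.9821610324 * 0.3286694349 / (22.7900 * 0.2700 * 1.0000000000) = 0.052461

Answer: Gamma = 0.052461


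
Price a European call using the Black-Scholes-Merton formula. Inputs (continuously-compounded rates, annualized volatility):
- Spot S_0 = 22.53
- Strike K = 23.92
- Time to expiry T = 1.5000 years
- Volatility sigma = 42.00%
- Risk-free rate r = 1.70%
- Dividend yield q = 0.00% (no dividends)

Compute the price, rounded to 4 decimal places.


d1 = (ln(S/K) + (r - q + 0.5*sigma^2) * T) / (sigma * sqrt(T)) = 0.19038528
d2 = d1 - sigma * sqrt(T) = -0.32400757
exp(-rT) = 0.97482238; exp(-qT) = 1.00000000
C = S_0 * exp(-qT) * N(d1) - K * exp(-rT) * N(d2)
N(d1) = 0.57549638; N(d2) = 0.37296615
C = 22.5300 * 1.00000000 * 0.57549638 - 23.9200 * 0.97482238 * 0.37296615 = 4.2692

Answer: Price = 4.2692


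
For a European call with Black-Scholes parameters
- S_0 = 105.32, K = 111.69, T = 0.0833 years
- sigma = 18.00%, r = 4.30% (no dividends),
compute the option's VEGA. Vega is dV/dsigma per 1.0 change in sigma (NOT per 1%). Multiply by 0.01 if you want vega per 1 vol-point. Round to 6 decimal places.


Answer: Vega = 7.094639

Derivation:
d1 = -1.0354439068; d2 = -1.0873950377
phi(d1) = 0.2333978956; exp(-qT) = 1.0000000000; exp(-rT) = 0.9964245074
Vega = S * exp(-qT) * phi(d1) * sqrt(T) = 105.3200 * 1.0000000000 * 0.2333978956 * 0.2886173938 = 7.094639


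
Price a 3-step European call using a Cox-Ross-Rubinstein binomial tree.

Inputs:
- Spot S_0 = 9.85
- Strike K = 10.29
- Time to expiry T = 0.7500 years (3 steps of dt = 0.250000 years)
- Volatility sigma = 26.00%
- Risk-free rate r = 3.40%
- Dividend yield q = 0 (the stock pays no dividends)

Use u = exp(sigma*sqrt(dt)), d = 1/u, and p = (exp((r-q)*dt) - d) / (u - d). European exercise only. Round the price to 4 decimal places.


Answer: Price = V(0,0) = 0.8590

Derivation:
dt = T/N = 0.250000
u = exp(sigma*sqrt(dt)) = 1.138828; d = 1/u = 0.878095
p = (exp((r-q)*dt) - d) / (u - d) = 0.500285
Discount per step: exp(-r*dt) = 0.991536
Stock lattice S(k, i) with i counting down-moves:
  k=0: S(0,0) = 9.8500
  k=1: S(1,0) = 11.2175; S(1,1) = 8.6492
  k=2: S(2,0) = 12.7748; S(2,1) = 9.8500; S(2,2) = 7.5949
  k=3: S(3,0) = 14.5483; S(3,1) = 11.2175; S(3,2) = 8.6492; S(3,3) = 6.6690
Terminal payoffs V(N, i) = max(S_T - K, 0):
  V(3,0) = 4.258261; V(3,1) = 0.927460; V(3,2) = 0.000000; V(3,3) = 0.000000
Backward induction: V(k, i) = exp(-r*dt) * [p * V(k+1, i) + (1-p) * V(k+1, i+1)].
  V(2,0) = exp(-r*dt) * [p*4.258261 + (1-p)*0.927460] = 2.571856
  V(2,1) = exp(-r*dt) * [p*0.927460 + (1-p)*0.000000] = 0.460067
  V(2,2) = exp(-r*dt) * [p*0.000000 + (1-p)*0.000000] = 0.000000
  V(1,0) = exp(-r*dt) * [p*2.571856 + (1-p)*0.460067] = 1.503727
  V(1,1) = exp(-r*dt) * [p*0.460067 + (1-p)*0.000000] = 0.228216
  V(0,0) = exp(-r*dt) * [p*1.503727 + (1-p)*0.228216] = 0.859003


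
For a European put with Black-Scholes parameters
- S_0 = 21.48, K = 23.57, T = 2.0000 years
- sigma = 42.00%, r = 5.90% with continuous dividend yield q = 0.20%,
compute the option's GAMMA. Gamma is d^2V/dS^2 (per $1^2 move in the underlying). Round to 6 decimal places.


Answer: Gamma = 0.029468

Derivation:
d1 = 0.3325886050; d2 = -0.2613810912
phi(d1) = 0.3774768173; exp(-qT) = 0.9960079893; exp(-rT) = 0.8886960526
Gamma = exp(-qT) * phi(d1) / (S * sigma * sqrt(T)) = 0.9960079893 * 0.3774768173 / (21.4800 * 0.4200 * 1.4142135624) = 0.029468


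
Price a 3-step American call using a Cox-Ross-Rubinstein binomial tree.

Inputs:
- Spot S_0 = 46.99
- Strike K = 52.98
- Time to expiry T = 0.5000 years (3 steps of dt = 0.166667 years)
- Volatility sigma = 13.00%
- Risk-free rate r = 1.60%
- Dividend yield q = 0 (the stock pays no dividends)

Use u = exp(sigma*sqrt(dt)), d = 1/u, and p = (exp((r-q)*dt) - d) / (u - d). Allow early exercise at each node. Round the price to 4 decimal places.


dt = T/N = 0.166667
u = exp(sigma*sqrt(dt)) = 1.054506; d = 1/u = 0.948311
p = (exp((r-q)*dt) - d) / (u - d) = 0.511880
Discount per step: exp(-r*dt) = 0.997337
Stock lattice S(k, i) with i counting down-moves:
  k=0: S(0,0) = 46.9900
  k=1: S(1,0) = 49.5512; S(1,1) = 44.5612
  k=2: S(2,0) = 52.2521; S(2,1) = 46.9900; S(2,2) = 42.2579
  k=3: S(3,0) = 55.1001; S(3,1) = 49.5512; S(3,2) = 44.5612; S(3,3) = 40.0736
Terminal payoffs V(N, i) = max(S_T - K, 0):
  V(3,0) = 2.120106; V(3,1) = 0.000000; V(3,2) = 0.000000; V(3,3) = 0.000000
Backward induction: V(k, i) = exp(-r*dt) * [p * V(k+1, i) + (1-p) * V(k+1, i+1)]; then take max(V_cont, immediate exercise) for American.
  V(2,0) = exp(-r*dt) * [p*2.120106 + (1-p)*0.000000] = 1.082349; exercise = 0.000000; V(2,0) = max -> 1.082349
  V(2,1) = exp(-r*dt) * [p*0.000000 + (1-p)*0.000000] = 0.000000; exercise = 0.000000; V(2,1) = max -> 0.000000
  V(2,2) = exp(-r*dt) * [p*0.000000 + (1-p)*0.000000] = 0.000000; exercise = 0.000000; V(2,2) = max -> 0.000000
  V(1,0) = exp(-r*dt) * [p*1.082349 + (1-p)*0.000000] = 0.552557; exercise = 0.000000; V(1,0) = max -> 0.552557
  V(1,1) = exp(-r*dt) * [p*0.000000 + (1-p)*0.000000] = 0.000000; exercise = 0.000000; V(1,1) = max -> 0.000000
  V(0,0) = exp(-r*dt) * [p*0.552557 + (1-p)*0.000000] = 0.282090; exercise = 0.000000; V(0,0) = max -> 0.282090

Answer: Price = V(0,0) = 0.2821


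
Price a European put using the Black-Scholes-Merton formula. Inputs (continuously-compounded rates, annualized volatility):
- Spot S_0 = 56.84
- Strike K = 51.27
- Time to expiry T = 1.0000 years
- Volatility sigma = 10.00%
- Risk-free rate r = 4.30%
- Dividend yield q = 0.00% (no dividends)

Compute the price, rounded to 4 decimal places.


Answer: Price = 0.1689

Derivation:
d1 = (ln(S/K) + (r - q + 0.5*sigma^2) * T) / (sigma * sqrt(T)) = 1.51134517
d2 = d1 - sigma * sqrt(T) = 1.41134517
exp(-rT) = 0.95791139; exp(-qT) = 1.00000000
P = K * exp(-rT) * N(-d2) - S_0 * exp(-qT) * N(-d1)
N(-d1) = 0.06535027; N(-d2) = 0.07907143
P = 51.2700 * 0.95791139 * 0.07907143 - 56.8400 * 1.00000000 * 0.06535027 = 0.1689


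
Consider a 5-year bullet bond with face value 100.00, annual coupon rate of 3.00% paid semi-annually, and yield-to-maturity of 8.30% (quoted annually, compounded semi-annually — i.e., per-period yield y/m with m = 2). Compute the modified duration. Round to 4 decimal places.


Coupon per period c = face * coupon_rate / m = 1.500000
Periods per year m = 2; per-period yield y/m = 0.041500
Number of cashflows N = 10
Cashflows (t years, CF_t, discount factor 1/(1+y/m)^(m*t), PV):
  t = 0.5000: CF_t = 1.500000, DF = 0.960154, PV = 1.440230
  t = 1.0000: CF_t = 1.500000, DF = 0.921895, PV = 1.382842
  t = 1.5000: CF_t = 1.500000, DF = 0.885161, PV = 1.327741
  t = 2.0000: CF_t = 1.500000, DF = 0.849890, PV = 1.274836
  t = 2.5000: CF_t = 1.500000, DF = 0.816025, PV = 1.224038
  t = 3.0000: CF_t = 1.500000, DF = 0.783510, PV = 1.175264
  t = 3.5000: CF_t = 1.500000, DF = 0.752290, PV = 1.128434
  t = 4.0000: CF_t = 1.500000, DF = 0.722314, PV = 1.083470
  t = 4.5000: CF_t = 1.500000, DF = 0.693532, PV = 1.040298
  t = 5.0000: CF_t = 101.500000, DF = 0.665897, PV = 67.588576
Price P = sum_t PV_t = 78.665732
First compute Macaulay numerator sum_t t * PV_t:
  t * PV_t at t = 0.5000: 0.720115
  t * PV_t at t = 1.0000: 1.382842
  t * PV_t at t = 1.5000: 1.991612
  t * PV_t at t = 2.0000: 2.549671
  t * PV_t at t = 2.5000: 3.060095
  t * PV_t at t = 3.0000: 3.525793
  t * PV_t at t = 3.5000: 3.949521
  t * PV_t at t = 4.0000: 4.333882
  t * PV_t at t = 4.5000: 4.681341
  t * PV_t at t = 5.0000: 337.942882
Macaulay duration D = 364.137755 / 78.665732 = 4.628925
Modified duration = D / (1 + y/m) = 4.628925 / (1 + 0.041500) = 4.444479

Answer: Modified duration = 4.4445


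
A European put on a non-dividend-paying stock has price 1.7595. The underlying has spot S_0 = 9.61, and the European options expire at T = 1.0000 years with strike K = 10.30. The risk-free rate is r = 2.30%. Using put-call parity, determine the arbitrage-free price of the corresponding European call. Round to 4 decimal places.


Answer: Call price = 1.3037

Derivation:
Put-call parity: C - P = S_0 * exp(-qT) - K * exp(-rT).
S_0 * exp(-qT) = 9.6100 * 1.00000000 = 9.61000000
K * exp(-rT) = 10.3000 * 0.97726248 = 10.06580358
C = P + S*exp(-qT) - K*exp(-rT)
C = 1.7595 + 9.61000000 - 10.06580358 = 1.3037


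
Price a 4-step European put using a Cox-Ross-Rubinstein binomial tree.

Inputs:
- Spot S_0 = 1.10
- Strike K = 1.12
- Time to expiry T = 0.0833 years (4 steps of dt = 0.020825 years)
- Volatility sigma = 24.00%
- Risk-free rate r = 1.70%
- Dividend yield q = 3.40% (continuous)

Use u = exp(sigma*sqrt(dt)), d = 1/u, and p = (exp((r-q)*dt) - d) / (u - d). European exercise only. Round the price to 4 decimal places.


dt = T/N = 0.020825
u = exp(sigma*sqrt(dt)) = 1.035241; d = 1/u = 0.965959
p = (exp((r-q)*dt) - d) / (u - d) = 0.486233
Discount per step: exp(-r*dt) = 0.999646
Stock lattice S(k, i) with i counting down-moves:
  k=0: S(0,0) = 1.1000
  k=1: S(1,0) = 1.1388; S(1,1) = 1.0626
  k=2: S(2,0) = 1.1789; S(2,1) = 1.1000; S(2,2) = 1.0264
  k=3: S(3,0) = 1.2204; S(3,1) = 1.1388; S(3,2) = 1.0626; S(3,3) = 0.9914
  k=4: S(4,0) = 1.2635; S(4,1) = 1.1789; S(4,2) = 1.1000; S(4,3) = 1.0264; S(4,4) = 0.9577
Terminal payoffs V(N, i) = max(K - S_T, 0):
  V(4,0) = 0.000000; V(4,1) = 0.000000; V(4,2) = 0.020000; V(4,3) = 0.093616; V(4,4) = 0.162305
Backward induction: V(k, i) = exp(-r*dt) * [p * V(k+1, i) + (1-p) * V(k+1, i+1)].
  V(3,0) = exp(-r*dt) * [p*0.000000 + (1-p)*0.000000] = 0.000000
  V(3,1) = exp(-r*dt) * [p*0.000000 + (1-p)*0.020000] = 0.010272
  V(3,2) = exp(-r*dt) * [p*0.020000 + (1-p)*0.093616] = 0.057801
  V(3,3) = exp(-r*dt) * [p*0.093616 + (1-p)*0.162305] = 0.128861
  V(2,0) = exp(-r*dt) * [p*0.000000 + (1-p)*0.010272] = 0.005275
  V(2,1) = exp(-r*dt) * [p*0.010272 + (1-p)*0.057801] = 0.034678
  V(2,2) = exp(-r*dt) * [p*0.057801 + (1-p)*0.128861] = 0.094276
  V(1,0) = exp(-r*dt) * [p*0.005275 + (1-p)*0.034678] = 0.020374
  V(1,1) = exp(-r*dt) * [p*0.034678 + (1-p)*0.094276] = 0.065274
  V(0,0) = exp(-r*dt) * [p*0.020374 + (1-p)*0.065274] = 0.043427

Answer: Price = V(0,0) = 0.0434


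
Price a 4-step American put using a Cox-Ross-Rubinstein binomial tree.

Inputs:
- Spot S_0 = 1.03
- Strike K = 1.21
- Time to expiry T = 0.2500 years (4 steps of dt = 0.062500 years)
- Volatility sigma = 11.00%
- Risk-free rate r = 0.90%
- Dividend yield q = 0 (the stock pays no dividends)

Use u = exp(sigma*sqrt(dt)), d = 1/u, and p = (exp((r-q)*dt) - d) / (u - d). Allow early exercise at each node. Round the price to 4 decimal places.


Answer: Price = V(0,0) = 0.1800

Derivation:
dt = T/N = 0.062500
u = exp(sigma*sqrt(dt)) = 1.027882; d = 1/u = 0.972875
p = (exp((r-q)*dt) - d) / (u - d) = 0.503354
Discount per step: exp(-r*dt) = 0.999438
Stock lattice S(k, i) with i counting down-moves:
  k=0: S(0,0) = 1.0300
  k=1: S(1,0) = 1.0587; S(1,1) = 1.0021
  k=2: S(2,0) = 1.0882; S(2,1) = 1.0300; S(2,2) = 0.9749
  k=3: S(3,0) = 1.1186; S(3,1) = 1.0587; S(3,2) = 1.0021; S(3,3) = 0.9484
  k=4: S(4,0) = 1.1498; S(4,1) = 1.0882; S(4,2) = 1.0300; S(4,3) = 0.9749; S(4,4) = 0.9227
Terminal payoffs V(N, i) = max(K - S_T, 0):
  V(4,0) = 0.060234; V(4,1) = 0.121763; V(4,2) = 0.180000; V(4,3) = 0.235120; V(4,4) = 0.287291
Backward induction: V(k, i) = exp(-r*dt) * [p * V(k+1, i) + (1-p) * V(k+1, i+1)]; then take max(V_cont, immediate exercise) for American.
  V(3,0) = exp(-r*dt) * [p*0.060234 + (1-p)*0.121763] = 0.090741; exercise = 0.091421; V(3,0) = max -> 0.091421
  V(3,1) = exp(-r*dt) * [p*0.121763 + (1-p)*0.180000] = 0.150602; exercise = 0.151282; V(3,1) = max -> 0.151282
  V(3,2) = exp(-r*dt) * [p*0.180000 + (1-p)*0.235120] = 0.207259; exercise = 0.207939; V(3,2) = max -> 0.207939
  V(3,3) = exp(-r*dt) * [p*0.235120 + (1-p)*0.287291] = 0.260884; exercise = 0.261564; V(3,3) = max -> 0.261564
  V(2,0) = exp(-r*dt) * [p*0.091421 + (1-p)*0.151282] = 0.121083; exercise = 0.121763; V(2,0) = max -> 0.121763
  V(2,1) = exp(-r*dt) * [p*0.151282 + (1-p)*0.207939] = 0.179320; exercise = 0.180000; V(2,1) = max -> 0.180000
  V(2,2) = exp(-r*dt) * [p*0.207939 + (1-p)*0.261564] = 0.234440; exercise = 0.235120; V(2,2) = max -> 0.235120
  V(1,0) = exp(-r*dt) * [p*0.121763 + (1-p)*0.180000] = 0.150602; exercise = 0.151282; V(1,0) = max -> 0.151282
  V(1,1) = exp(-r*dt) * [p*0.180000 + (1-p)*0.235120] = 0.207259; exercise = 0.207939; V(1,1) = max -> 0.207939
  V(0,0) = exp(-r*dt) * [p*0.151282 + (1-p)*0.207939] = 0.179320; exercise = 0.180000; V(0,0) = max -> 0.180000
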